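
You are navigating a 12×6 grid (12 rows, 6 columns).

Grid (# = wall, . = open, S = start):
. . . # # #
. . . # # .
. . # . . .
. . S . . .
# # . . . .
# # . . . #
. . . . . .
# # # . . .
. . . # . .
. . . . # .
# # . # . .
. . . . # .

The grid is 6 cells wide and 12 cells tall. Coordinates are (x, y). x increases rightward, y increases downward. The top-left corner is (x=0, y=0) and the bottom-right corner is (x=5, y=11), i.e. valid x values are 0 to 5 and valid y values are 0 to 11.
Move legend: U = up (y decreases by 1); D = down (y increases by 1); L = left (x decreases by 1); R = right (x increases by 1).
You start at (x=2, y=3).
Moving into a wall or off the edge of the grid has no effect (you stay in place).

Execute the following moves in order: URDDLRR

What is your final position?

Start: (x=2, y=3)
  U (up): blocked, stay at (x=2, y=3)
  R (right): (x=2, y=3) -> (x=3, y=3)
  D (down): (x=3, y=3) -> (x=3, y=4)
  D (down): (x=3, y=4) -> (x=3, y=5)
  L (left): (x=3, y=5) -> (x=2, y=5)
  R (right): (x=2, y=5) -> (x=3, y=5)
  R (right): (x=3, y=5) -> (x=4, y=5)
Final: (x=4, y=5)

Answer: Final position: (x=4, y=5)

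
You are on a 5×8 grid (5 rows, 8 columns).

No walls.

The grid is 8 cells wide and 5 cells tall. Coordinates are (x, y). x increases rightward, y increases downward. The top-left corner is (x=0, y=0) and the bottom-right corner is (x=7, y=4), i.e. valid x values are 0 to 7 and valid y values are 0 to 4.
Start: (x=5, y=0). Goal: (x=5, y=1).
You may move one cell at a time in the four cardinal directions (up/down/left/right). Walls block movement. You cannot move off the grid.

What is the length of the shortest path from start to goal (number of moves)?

BFS from (x=5, y=0) until reaching (x=5, y=1):
  Distance 0: (x=5, y=0)
  Distance 1: (x=4, y=0), (x=6, y=0), (x=5, y=1)  <- goal reached here
One shortest path (1 moves): (x=5, y=0) -> (x=5, y=1)

Answer: Shortest path length: 1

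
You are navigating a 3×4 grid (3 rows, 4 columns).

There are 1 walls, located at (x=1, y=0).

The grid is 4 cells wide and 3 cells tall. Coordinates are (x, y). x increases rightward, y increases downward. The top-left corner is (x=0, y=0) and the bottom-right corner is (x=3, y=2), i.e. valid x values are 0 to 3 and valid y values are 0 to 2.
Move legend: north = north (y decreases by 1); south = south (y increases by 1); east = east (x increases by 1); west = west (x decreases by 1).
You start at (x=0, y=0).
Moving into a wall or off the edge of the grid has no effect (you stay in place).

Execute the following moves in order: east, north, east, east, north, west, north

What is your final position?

Answer: Final position: (x=0, y=0)

Derivation:
Start: (x=0, y=0)
  east (east): blocked, stay at (x=0, y=0)
  north (north): blocked, stay at (x=0, y=0)
  east (east): blocked, stay at (x=0, y=0)
  east (east): blocked, stay at (x=0, y=0)
  north (north): blocked, stay at (x=0, y=0)
  west (west): blocked, stay at (x=0, y=0)
  north (north): blocked, stay at (x=0, y=0)
Final: (x=0, y=0)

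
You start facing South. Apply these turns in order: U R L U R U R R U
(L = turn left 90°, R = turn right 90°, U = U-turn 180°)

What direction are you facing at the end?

Start: South
  U (U-turn (180°)) -> North
  R (right (90° clockwise)) -> East
  L (left (90° counter-clockwise)) -> North
  U (U-turn (180°)) -> South
  R (right (90° clockwise)) -> West
  U (U-turn (180°)) -> East
  R (right (90° clockwise)) -> South
  R (right (90° clockwise)) -> West
  U (U-turn (180°)) -> East
Final: East

Answer: Final heading: East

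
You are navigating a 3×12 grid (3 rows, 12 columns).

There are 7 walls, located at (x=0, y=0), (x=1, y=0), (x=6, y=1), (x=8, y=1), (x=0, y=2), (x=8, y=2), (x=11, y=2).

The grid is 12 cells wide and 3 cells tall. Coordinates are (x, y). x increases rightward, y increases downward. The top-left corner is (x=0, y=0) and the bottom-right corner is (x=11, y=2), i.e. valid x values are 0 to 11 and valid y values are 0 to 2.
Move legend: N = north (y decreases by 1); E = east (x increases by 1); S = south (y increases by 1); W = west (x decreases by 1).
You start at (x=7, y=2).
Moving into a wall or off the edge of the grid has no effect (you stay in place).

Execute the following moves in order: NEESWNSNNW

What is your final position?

Start: (x=7, y=2)
  N (north): (x=7, y=2) -> (x=7, y=1)
  E (east): blocked, stay at (x=7, y=1)
  E (east): blocked, stay at (x=7, y=1)
  S (south): (x=7, y=1) -> (x=7, y=2)
  W (west): (x=7, y=2) -> (x=6, y=2)
  N (north): blocked, stay at (x=6, y=2)
  S (south): blocked, stay at (x=6, y=2)
  N (north): blocked, stay at (x=6, y=2)
  N (north): blocked, stay at (x=6, y=2)
  W (west): (x=6, y=2) -> (x=5, y=2)
Final: (x=5, y=2)

Answer: Final position: (x=5, y=2)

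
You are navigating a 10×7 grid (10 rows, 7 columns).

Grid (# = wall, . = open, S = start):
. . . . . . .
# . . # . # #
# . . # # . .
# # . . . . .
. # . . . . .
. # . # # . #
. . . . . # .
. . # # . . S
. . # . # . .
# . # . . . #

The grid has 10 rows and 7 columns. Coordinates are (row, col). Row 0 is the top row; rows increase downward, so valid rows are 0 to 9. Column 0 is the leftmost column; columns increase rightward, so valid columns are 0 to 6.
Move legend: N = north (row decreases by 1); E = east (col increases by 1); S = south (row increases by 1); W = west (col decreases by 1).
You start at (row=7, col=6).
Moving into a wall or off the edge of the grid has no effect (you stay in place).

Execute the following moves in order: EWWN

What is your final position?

Answer: Final position: (row=6, col=4)

Derivation:
Start: (row=7, col=6)
  E (east): blocked, stay at (row=7, col=6)
  W (west): (row=7, col=6) -> (row=7, col=5)
  W (west): (row=7, col=5) -> (row=7, col=4)
  N (north): (row=7, col=4) -> (row=6, col=4)
Final: (row=6, col=4)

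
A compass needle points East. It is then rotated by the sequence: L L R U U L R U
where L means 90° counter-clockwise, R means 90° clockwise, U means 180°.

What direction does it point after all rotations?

Answer: Final heading: South

Derivation:
Start: East
  L (left (90° counter-clockwise)) -> North
  L (left (90° counter-clockwise)) -> West
  R (right (90° clockwise)) -> North
  U (U-turn (180°)) -> South
  U (U-turn (180°)) -> North
  L (left (90° counter-clockwise)) -> West
  R (right (90° clockwise)) -> North
  U (U-turn (180°)) -> South
Final: South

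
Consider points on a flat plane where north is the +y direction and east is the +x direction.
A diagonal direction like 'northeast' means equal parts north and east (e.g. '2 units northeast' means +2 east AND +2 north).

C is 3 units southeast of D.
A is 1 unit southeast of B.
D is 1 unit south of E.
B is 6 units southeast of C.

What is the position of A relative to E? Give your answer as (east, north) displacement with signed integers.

Place E at the origin (east=0, north=0).
  D is 1 unit south of E: delta (east=+0, north=-1); D at (east=0, north=-1).
  C is 3 units southeast of D: delta (east=+3, north=-3); C at (east=3, north=-4).
  B is 6 units southeast of C: delta (east=+6, north=-6); B at (east=9, north=-10).
  A is 1 unit southeast of B: delta (east=+1, north=-1); A at (east=10, north=-11).
Therefore A relative to E: (east=10, north=-11).

Answer: A is at (east=10, north=-11) relative to E.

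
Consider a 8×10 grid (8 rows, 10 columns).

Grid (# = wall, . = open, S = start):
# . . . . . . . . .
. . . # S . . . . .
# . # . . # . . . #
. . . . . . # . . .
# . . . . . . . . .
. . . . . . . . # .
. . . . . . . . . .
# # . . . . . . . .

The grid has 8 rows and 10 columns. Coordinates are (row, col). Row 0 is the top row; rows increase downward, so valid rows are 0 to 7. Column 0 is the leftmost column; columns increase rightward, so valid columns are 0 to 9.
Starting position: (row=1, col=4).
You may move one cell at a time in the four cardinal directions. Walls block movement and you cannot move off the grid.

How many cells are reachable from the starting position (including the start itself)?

Answer: Reachable cells: 69

Derivation:
BFS flood-fill from (row=1, col=4):
  Distance 0: (row=1, col=4)
  Distance 1: (row=0, col=4), (row=1, col=5), (row=2, col=4)
  Distance 2: (row=0, col=3), (row=0, col=5), (row=1, col=6), (row=2, col=3), (row=3, col=4)
  Distance 3: (row=0, col=2), (row=0, col=6), (row=1, col=7), (row=2, col=6), (row=3, col=3), (row=3, col=5), (row=4, col=4)
  Distance 4: (row=0, col=1), (row=0, col=7), (row=1, col=2), (row=1, col=8), (row=2, col=7), (row=3, col=2), (row=4, col=3), (row=4, col=5), (row=5, col=4)
  Distance 5: (row=0, col=8), (row=1, col=1), (row=1, col=9), (row=2, col=8), (row=3, col=1), (row=3, col=7), (row=4, col=2), (row=4, col=6), (row=5, col=3), (row=5, col=5), (row=6, col=4)
  Distance 6: (row=0, col=9), (row=1, col=0), (row=2, col=1), (row=3, col=0), (row=3, col=8), (row=4, col=1), (row=4, col=7), (row=5, col=2), (row=5, col=6), (row=6, col=3), (row=6, col=5), (row=7, col=4)
  Distance 7: (row=3, col=9), (row=4, col=8), (row=5, col=1), (row=5, col=7), (row=6, col=2), (row=6, col=6), (row=7, col=3), (row=7, col=5)
  Distance 8: (row=4, col=9), (row=5, col=0), (row=6, col=1), (row=6, col=7), (row=7, col=2), (row=7, col=6)
  Distance 9: (row=5, col=9), (row=6, col=0), (row=6, col=8), (row=7, col=7)
  Distance 10: (row=6, col=9), (row=7, col=8)
  Distance 11: (row=7, col=9)
Total reachable: 69 (grid has 69 open cells total)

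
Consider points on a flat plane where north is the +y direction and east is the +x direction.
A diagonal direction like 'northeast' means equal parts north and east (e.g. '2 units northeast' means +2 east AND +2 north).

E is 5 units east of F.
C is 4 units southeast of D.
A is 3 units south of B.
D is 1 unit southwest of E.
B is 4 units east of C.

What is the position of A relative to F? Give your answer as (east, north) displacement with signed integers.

Answer: A is at (east=12, north=-8) relative to F.

Derivation:
Place F at the origin (east=0, north=0).
  E is 5 units east of F: delta (east=+5, north=+0); E at (east=5, north=0).
  D is 1 unit southwest of E: delta (east=-1, north=-1); D at (east=4, north=-1).
  C is 4 units southeast of D: delta (east=+4, north=-4); C at (east=8, north=-5).
  B is 4 units east of C: delta (east=+4, north=+0); B at (east=12, north=-5).
  A is 3 units south of B: delta (east=+0, north=-3); A at (east=12, north=-8).
Therefore A relative to F: (east=12, north=-8).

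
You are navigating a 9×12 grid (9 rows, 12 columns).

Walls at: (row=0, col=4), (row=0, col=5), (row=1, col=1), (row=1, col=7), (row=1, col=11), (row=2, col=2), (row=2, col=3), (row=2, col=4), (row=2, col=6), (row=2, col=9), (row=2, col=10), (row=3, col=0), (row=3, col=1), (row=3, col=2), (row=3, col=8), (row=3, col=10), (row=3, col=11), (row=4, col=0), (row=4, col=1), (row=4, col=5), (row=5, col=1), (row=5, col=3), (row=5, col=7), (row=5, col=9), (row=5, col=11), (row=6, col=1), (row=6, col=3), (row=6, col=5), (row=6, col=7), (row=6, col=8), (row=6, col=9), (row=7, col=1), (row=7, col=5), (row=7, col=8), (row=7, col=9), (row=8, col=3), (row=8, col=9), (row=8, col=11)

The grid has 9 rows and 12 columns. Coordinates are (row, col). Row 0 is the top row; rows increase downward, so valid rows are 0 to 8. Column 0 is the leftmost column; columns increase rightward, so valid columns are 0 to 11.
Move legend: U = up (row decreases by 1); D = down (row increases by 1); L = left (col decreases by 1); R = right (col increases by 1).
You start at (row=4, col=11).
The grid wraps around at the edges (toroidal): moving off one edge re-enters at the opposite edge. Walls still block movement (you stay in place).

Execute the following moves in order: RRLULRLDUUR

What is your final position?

Answer: Final position: (row=3, col=9)

Derivation:
Start: (row=4, col=11)
  R (right): blocked, stay at (row=4, col=11)
  R (right): blocked, stay at (row=4, col=11)
  L (left): (row=4, col=11) -> (row=4, col=10)
  U (up): blocked, stay at (row=4, col=10)
  L (left): (row=4, col=10) -> (row=4, col=9)
  R (right): (row=4, col=9) -> (row=4, col=10)
  L (left): (row=4, col=10) -> (row=4, col=9)
  D (down): blocked, stay at (row=4, col=9)
  U (up): (row=4, col=9) -> (row=3, col=9)
  U (up): blocked, stay at (row=3, col=9)
  R (right): blocked, stay at (row=3, col=9)
Final: (row=3, col=9)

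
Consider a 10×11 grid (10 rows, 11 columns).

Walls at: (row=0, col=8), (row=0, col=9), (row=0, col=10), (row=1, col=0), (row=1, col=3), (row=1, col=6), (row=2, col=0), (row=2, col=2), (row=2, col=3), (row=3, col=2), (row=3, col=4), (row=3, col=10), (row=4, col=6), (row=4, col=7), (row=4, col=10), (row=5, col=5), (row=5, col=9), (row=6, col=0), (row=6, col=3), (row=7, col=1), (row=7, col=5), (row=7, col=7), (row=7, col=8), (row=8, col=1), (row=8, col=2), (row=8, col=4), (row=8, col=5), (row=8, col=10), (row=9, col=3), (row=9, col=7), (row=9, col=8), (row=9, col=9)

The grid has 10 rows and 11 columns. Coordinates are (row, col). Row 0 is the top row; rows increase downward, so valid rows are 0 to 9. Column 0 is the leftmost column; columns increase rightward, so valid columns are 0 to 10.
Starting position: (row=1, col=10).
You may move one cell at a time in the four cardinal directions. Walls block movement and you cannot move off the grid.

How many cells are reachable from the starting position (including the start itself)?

BFS flood-fill from (row=1, col=10):
  Distance 0: (row=1, col=10)
  Distance 1: (row=1, col=9), (row=2, col=10)
  Distance 2: (row=1, col=8), (row=2, col=9)
  Distance 3: (row=1, col=7), (row=2, col=8), (row=3, col=9)
  Distance 4: (row=0, col=7), (row=2, col=7), (row=3, col=8), (row=4, col=9)
  Distance 5: (row=0, col=6), (row=2, col=6), (row=3, col=7), (row=4, col=8)
  Distance 6: (row=0, col=5), (row=2, col=5), (row=3, col=6), (row=5, col=8)
  Distance 7: (row=0, col=4), (row=1, col=5), (row=2, col=4), (row=3, col=5), (row=5, col=7), (row=6, col=8)
  Distance 8: (row=0, col=3), (row=1, col=4), (row=4, col=5), (row=5, col=6), (row=6, col=7), (row=6, col=9)
  Distance 9: (row=0, col=2), (row=4, col=4), (row=6, col=6), (row=6, col=10), (row=7, col=9)
  Distance 10: (row=0, col=1), (row=1, col=2), (row=4, col=3), (row=5, col=4), (row=5, col=10), (row=6, col=5), (row=7, col=6), (row=7, col=10), (row=8, col=9)
  Distance 11: (row=0, col=0), (row=1, col=1), (row=3, col=3), (row=4, col=2), (row=5, col=3), (row=6, col=4), (row=8, col=6), (row=8, col=8)
  Distance 12: (row=2, col=1), (row=4, col=1), (row=5, col=2), (row=7, col=4), (row=8, col=7), (row=9, col=6)
  Distance 13: (row=3, col=1), (row=4, col=0), (row=5, col=1), (row=6, col=2), (row=7, col=3), (row=9, col=5)
  Distance 14: (row=3, col=0), (row=5, col=0), (row=6, col=1), (row=7, col=2), (row=8, col=3), (row=9, col=4)
Total reachable: 72 (grid has 78 open cells total)

Answer: Reachable cells: 72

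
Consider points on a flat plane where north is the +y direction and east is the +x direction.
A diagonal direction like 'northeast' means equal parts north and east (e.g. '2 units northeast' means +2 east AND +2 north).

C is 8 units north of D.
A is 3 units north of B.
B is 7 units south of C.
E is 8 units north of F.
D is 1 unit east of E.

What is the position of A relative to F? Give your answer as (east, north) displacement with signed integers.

Answer: A is at (east=1, north=12) relative to F.

Derivation:
Place F at the origin (east=0, north=0).
  E is 8 units north of F: delta (east=+0, north=+8); E at (east=0, north=8).
  D is 1 unit east of E: delta (east=+1, north=+0); D at (east=1, north=8).
  C is 8 units north of D: delta (east=+0, north=+8); C at (east=1, north=16).
  B is 7 units south of C: delta (east=+0, north=-7); B at (east=1, north=9).
  A is 3 units north of B: delta (east=+0, north=+3); A at (east=1, north=12).
Therefore A relative to F: (east=1, north=12).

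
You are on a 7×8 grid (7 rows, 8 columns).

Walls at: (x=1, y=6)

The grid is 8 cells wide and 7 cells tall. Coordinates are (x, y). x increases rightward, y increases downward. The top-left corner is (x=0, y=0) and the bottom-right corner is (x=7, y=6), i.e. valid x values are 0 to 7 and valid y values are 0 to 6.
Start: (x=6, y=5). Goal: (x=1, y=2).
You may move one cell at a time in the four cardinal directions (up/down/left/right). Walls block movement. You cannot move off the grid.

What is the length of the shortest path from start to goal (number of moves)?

BFS from (x=6, y=5) until reaching (x=1, y=2):
  Distance 0: (x=6, y=5)
  Distance 1: (x=6, y=4), (x=5, y=5), (x=7, y=5), (x=6, y=6)
  Distance 2: (x=6, y=3), (x=5, y=4), (x=7, y=4), (x=4, y=5), (x=5, y=6), (x=7, y=6)
  Distance 3: (x=6, y=2), (x=5, y=3), (x=7, y=3), (x=4, y=4), (x=3, y=5), (x=4, y=6)
  Distance 4: (x=6, y=1), (x=5, y=2), (x=7, y=2), (x=4, y=3), (x=3, y=4), (x=2, y=5), (x=3, y=6)
  Distance 5: (x=6, y=0), (x=5, y=1), (x=7, y=1), (x=4, y=2), (x=3, y=3), (x=2, y=4), (x=1, y=5), (x=2, y=6)
  Distance 6: (x=5, y=0), (x=7, y=0), (x=4, y=1), (x=3, y=2), (x=2, y=3), (x=1, y=4), (x=0, y=5)
  Distance 7: (x=4, y=0), (x=3, y=1), (x=2, y=2), (x=1, y=3), (x=0, y=4), (x=0, y=6)
  Distance 8: (x=3, y=0), (x=2, y=1), (x=1, y=2), (x=0, y=3)  <- goal reached here
One shortest path (8 moves): (x=6, y=5) -> (x=5, y=5) -> (x=4, y=5) -> (x=3, y=5) -> (x=2, y=5) -> (x=1, y=5) -> (x=1, y=4) -> (x=1, y=3) -> (x=1, y=2)

Answer: Shortest path length: 8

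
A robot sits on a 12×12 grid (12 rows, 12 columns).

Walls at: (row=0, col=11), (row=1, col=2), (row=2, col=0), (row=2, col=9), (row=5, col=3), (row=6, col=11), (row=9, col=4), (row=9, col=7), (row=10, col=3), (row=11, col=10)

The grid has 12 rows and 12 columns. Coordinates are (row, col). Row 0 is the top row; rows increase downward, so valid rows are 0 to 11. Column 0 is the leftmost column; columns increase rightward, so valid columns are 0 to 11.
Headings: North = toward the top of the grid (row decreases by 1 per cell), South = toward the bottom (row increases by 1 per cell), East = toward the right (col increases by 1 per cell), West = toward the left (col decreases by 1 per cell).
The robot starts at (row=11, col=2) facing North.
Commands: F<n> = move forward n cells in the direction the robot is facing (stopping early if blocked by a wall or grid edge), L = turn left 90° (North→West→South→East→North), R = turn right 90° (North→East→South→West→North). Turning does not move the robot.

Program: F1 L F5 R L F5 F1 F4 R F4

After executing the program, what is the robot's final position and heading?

Answer: Final position: (row=6, col=0), facing North

Derivation:
Start: (row=11, col=2), facing North
  F1: move forward 1, now at (row=10, col=2)
  L: turn left, now facing West
  F5: move forward 2/5 (blocked), now at (row=10, col=0)
  R: turn right, now facing North
  L: turn left, now facing West
  F5: move forward 0/5 (blocked), now at (row=10, col=0)
  F1: move forward 0/1 (blocked), now at (row=10, col=0)
  F4: move forward 0/4 (blocked), now at (row=10, col=0)
  R: turn right, now facing North
  F4: move forward 4, now at (row=6, col=0)
Final: (row=6, col=0), facing North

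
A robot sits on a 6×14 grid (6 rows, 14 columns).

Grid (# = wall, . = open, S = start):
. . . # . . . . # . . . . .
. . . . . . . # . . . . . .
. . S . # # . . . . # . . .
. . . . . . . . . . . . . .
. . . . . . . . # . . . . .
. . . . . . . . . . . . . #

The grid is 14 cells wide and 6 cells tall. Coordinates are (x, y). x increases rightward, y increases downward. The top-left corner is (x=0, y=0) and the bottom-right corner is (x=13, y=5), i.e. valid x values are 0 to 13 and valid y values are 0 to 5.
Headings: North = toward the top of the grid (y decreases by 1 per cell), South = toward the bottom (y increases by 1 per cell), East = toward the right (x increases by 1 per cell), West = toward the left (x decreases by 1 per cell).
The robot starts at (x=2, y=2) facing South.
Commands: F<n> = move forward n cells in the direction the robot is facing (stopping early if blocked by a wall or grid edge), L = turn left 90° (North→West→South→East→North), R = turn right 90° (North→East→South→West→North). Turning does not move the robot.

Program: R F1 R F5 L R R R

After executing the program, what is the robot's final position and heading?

Answer: Final position: (x=1, y=0), facing South

Derivation:
Start: (x=2, y=2), facing South
  R: turn right, now facing West
  F1: move forward 1, now at (x=1, y=2)
  R: turn right, now facing North
  F5: move forward 2/5 (blocked), now at (x=1, y=0)
  L: turn left, now facing West
  R: turn right, now facing North
  R: turn right, now facing East
  R: turn right, now facing South
Final: (x=1, y=0), facing South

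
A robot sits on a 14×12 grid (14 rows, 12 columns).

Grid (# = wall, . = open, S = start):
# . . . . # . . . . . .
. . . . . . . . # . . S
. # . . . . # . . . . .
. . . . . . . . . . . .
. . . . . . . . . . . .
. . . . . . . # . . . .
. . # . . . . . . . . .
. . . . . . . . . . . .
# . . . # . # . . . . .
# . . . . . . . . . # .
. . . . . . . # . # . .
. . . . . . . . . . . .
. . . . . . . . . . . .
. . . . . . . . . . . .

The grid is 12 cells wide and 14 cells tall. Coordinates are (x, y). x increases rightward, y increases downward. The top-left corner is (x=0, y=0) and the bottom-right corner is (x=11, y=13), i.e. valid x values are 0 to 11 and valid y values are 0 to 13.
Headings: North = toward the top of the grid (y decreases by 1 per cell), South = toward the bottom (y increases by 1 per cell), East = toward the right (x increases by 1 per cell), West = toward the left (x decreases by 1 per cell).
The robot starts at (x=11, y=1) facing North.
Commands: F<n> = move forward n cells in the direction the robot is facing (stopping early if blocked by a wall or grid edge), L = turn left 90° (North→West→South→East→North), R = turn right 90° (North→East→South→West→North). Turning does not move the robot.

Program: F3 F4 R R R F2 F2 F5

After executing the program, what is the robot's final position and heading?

Answer: Final position: (x=6, y=0), facing West

Derivation:
Start: (x=11, y=1), facing North
  F3: move forward 1/3 (blocked), now at (x=11, y=0)
  F4: move forward 0/4 (blocked), now at (x=11, y=0)
  R: turn right, now facing East
  R: turn right, now facing South
  R: turn right, now facing West
  F2: move forward 2, now at (x=9, y=0)
  F2: move forward 2, now at (x=7, y=0)
  F5: move forward 1/5 (blocked), now at (x=6, y=0)
Final: (x=6, y=0), facing West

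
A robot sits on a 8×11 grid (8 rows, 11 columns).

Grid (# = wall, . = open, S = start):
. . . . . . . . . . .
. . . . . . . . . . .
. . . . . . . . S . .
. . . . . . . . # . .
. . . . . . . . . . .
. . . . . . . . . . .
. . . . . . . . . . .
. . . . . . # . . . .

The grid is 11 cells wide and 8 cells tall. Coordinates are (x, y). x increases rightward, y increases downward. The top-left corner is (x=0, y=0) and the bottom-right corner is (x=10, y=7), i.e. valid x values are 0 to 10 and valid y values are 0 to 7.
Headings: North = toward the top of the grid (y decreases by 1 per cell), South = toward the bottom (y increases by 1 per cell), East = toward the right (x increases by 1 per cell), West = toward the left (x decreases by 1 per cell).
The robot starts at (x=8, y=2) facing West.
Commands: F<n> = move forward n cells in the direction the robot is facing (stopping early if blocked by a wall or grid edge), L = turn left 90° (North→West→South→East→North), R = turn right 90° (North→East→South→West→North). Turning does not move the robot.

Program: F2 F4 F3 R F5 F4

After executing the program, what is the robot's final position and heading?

Answer: Final position: (x=0, y=0), facing North

Derivation:
Start: (x=8, y=2), facing West
  F2: move forward 2, now at (x=6, y=2)
  F4: move forward 4, now at (x=2, y=2)
  F3: move forward 2/3 (blocked), now at (x=0, y=2)
  R: turn right, now facing North
  F5: move forward 2/5 (blocked), now at (x=0, y=0)
  F4: move forward 0/4 (blocked), now at (x=0, y=0)
Final: (x=0, y=0), facing North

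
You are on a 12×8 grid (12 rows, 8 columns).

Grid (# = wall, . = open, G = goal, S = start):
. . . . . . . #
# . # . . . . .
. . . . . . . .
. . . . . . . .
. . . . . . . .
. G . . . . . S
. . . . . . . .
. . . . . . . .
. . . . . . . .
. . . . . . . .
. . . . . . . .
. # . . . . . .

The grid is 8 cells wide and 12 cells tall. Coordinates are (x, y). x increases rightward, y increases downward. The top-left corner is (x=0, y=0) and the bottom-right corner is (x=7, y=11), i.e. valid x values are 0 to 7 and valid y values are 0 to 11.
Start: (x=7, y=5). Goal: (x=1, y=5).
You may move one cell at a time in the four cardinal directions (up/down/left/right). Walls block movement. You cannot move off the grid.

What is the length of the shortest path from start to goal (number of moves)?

BFS from (x=7, y=5) until reaching (x=1, y=5):
  Distance 0: (x=7, y=5)
  Distance 1: (x=7, y=4), (x=6, y=5), (x=7, y=6)
  Distance 2: (x=7, y=3), (x=6, y=4), (x=5, y=5), (x=6, y=6), (x=7, y=7)
  Distance 3: (x=7, y=2), (x=6, y=3), (x=5, y=4), (x=4, y=5), (x=5, y=6), (x=6, y=7), (x=7, y=8)
  Distance 4: (x=7, y=1), (x=6, y=2), (x=5, y=3), (x=4, y=4), (x=3, y=5), (x=4, y=6), (x=5, y=7), (x=6, y=8), (x=7, y=9)
  Distance 5: (x=6, y=1), (x=5, y=2), (x=4, y=3), (x=3, y=4), (x=2, y=5), (x=3, y=6), (x=4, y=7), (x=5, y=8), (x=6, y=9), (x=7, y=10)
  Distance 6: (x=6, y=0), (x=5, y=1), (x=4, y=2), (x=3, y=3), (x=2, y=4), (x=1, y=5), (x=2, y=6), (x=3, y=7), (x=4, y=8), (x=5, y=9), (x=6, y=10), (x=7, y=11)  <- goal reached here
One shortest path (6 moves): (x=7, y=5) -> (x=6, y=5) -> (x=5, y=5) -> (x=4, y=5) -> (x=3, y=5) -> (x=2, y=5) -> (x=1, y=5)

Answer: Shortest path length: 6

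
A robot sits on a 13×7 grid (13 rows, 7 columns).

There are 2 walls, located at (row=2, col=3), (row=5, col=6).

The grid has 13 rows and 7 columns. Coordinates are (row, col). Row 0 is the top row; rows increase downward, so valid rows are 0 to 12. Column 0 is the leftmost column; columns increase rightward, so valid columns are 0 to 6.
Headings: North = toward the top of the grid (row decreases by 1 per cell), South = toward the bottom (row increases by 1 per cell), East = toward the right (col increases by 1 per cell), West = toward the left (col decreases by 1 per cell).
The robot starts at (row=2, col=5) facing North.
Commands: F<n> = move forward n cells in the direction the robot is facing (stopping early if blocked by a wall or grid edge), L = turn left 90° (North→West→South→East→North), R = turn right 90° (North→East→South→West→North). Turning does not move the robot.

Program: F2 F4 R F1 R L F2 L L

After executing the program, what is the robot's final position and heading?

Start: (row=2, col=5), facing North
  F2: move forward 2, now at (row=0, col=5)
  F4: move forward 0/4 (blocked), now at (row=0, col=5)
  R: turn right, now facing East
  F1: move forward 1, now at (row=0, col=6)
  R: turn right, now facing South
  L: turn left, now facing East
  F2: move forward 0/2 (blocked), now at (row=0, col=6)
  L: turn left, now facing North
  L: turn left, now facing West
Final: (row=0, col=6), facing West

Answer: Final position: (row=0, col=6), facing West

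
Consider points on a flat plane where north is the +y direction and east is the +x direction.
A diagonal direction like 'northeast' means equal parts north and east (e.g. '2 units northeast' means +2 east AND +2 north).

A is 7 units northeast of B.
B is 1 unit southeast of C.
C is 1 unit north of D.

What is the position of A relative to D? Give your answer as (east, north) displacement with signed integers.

Place D at the origin (east=0, north=0).
  C is 1 unit north of D: delta (east=+0, north=+1); C at (east=0, north=1).
  B is 1 unit southeast of C: delta (east=+1, north=-1); B at (east=1, north=0).
  A is 7 units northeast of B: delta (east=+7, north=+7); A at (east=8, north=7).
Therefore A relative to D: (east=8, north=7).

Answer: A is at (east=8, north=7) relative to D.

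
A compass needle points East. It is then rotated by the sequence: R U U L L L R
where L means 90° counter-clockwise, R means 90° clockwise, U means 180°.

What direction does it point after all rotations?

Start: East
  R (right (90° clockwise)) -> South
  U (U-turn (180°)) -> North
  U (U-turn (180°)) -> South
  L (left (90° counter-clockwise)) -> East
  L (left (90° counter-clockwise)) -> North
  L (left (90° counter-clockwise)) -> West
  R (right (90° clockwise)) -> North
Final: North

Answer: Final heading: North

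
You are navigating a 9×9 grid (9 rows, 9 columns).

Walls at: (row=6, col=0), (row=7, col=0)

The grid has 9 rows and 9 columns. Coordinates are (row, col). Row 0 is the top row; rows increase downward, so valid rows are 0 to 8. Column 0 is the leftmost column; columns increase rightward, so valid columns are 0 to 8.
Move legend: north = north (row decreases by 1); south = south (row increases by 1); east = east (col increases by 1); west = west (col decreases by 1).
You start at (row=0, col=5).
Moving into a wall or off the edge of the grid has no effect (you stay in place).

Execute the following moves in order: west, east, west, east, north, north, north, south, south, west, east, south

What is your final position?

Start: (row=0, col=5)
  west (west): (row=0, col=5) -> (row=0, col=4)
  east (east): (row=0, col=4) -> (row=0, col=5)
  west (west): (row=0, col=5) -> (row=0, col=4)
  east (east): (row=0, col=4) -> (row=0, col=5)
  [×3]north (north): blocked, stay at (row=0, col=5)
  south (south): (row=0, col=5) -> (row=1, col=5)
  south (south): (row=1, col=5) -> (row=2, col=5)
  west (west): (row=2, col=5) -> (row=2, col=4)
  east (east): (row=2, col=4) -> (row=2, col=5)
  south (south): (row=2, col=5) -> (row=3, col=5)
Final: (row=3, col=5)

Answer: Final position: (row=3, col=5)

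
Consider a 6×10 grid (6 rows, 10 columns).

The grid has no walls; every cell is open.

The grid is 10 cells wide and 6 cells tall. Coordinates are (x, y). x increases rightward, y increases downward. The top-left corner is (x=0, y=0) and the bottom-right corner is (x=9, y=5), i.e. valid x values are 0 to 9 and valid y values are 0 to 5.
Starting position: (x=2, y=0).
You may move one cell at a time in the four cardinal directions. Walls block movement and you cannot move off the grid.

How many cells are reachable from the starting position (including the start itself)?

Answer: Reachable cells: 60

Derivation:
BFS flood-fill from (x=2, y=0):
  Distance 0: (x=2, y=0)
  Distance 1: (x=1, y=0), (x=3, y=0), (x=2, y=1)
  Distance 2: (x=0, y=0), (x=4, y=0), (x=1, y=1), (x=3, y=1), (x=2, y=2)
  Distance 3: (x=5, y=0), (x=0, y=1), (x=4, y=1), (x=1, y=2), (x=3, y=2), (x=2, y=3)
  Distance 4: (x=6, y=0), (x=5, y=1), (x=0, y=2), (x=4, y=2), (x=1, y=3), (x=3, y=3), (x=2, y=4)
  Distance 5: (x=7, y=0), (x=6, y=1), (x=5, y=2), (x=0, y=3), (x=4, y=3), (x=1, y=4), (x=3, y=4), (x=2, y=5)
  Distance 6: (x=8, y=0), (x=7, y=1), (x=6, y=2), (x=5, y=3), (x=0, y=4), (x=4, y=4), (x=1, y=5), (x=3, y=5)
  Distance 7: (x=9, y=0), (x=8, y=1), (x=7, y=2), (x=6, y=3), (x=5, y=4), (x=0, y=5), (x=4, y=5)
  Distance 8: (x=9, y=1), (x=8, y=2), (x=7, y=3), (x=6, y=4), (x=5, y=5)
  Distance 9: (x=9, y=2), (x=8, y=3), (x=7, y=4), (x=6, y=5)
  Distance 10: (x=9, y=3), (x=8, y=4), (x=7, y=5)
  Distance 11: (x=9, y=4), (x=8, y=5)
  Distance 12: (x=9, y=5)
Total reachable: 60 (grid has 60 open cells total)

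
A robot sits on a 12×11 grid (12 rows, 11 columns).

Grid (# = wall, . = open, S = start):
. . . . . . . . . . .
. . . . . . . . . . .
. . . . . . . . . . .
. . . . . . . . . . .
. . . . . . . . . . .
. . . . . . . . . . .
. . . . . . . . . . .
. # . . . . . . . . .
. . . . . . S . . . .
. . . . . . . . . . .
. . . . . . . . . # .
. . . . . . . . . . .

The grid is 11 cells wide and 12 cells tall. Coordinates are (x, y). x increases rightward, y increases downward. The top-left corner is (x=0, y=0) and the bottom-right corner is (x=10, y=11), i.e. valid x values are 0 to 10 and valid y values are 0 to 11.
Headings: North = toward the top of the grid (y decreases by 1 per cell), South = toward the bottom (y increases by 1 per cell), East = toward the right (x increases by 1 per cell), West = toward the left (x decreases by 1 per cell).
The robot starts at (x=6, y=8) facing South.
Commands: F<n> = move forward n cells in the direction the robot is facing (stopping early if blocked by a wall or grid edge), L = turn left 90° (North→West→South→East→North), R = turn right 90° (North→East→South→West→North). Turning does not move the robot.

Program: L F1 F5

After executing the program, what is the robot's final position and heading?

Start: (x=6, y=8), facing South
  L: turn left, now facing East
  F1: move forward 1, now at (x=7, y=8)
  F5: move forward 3/5 (blocked), now at (x=10, y=8)
Final: (x=10, y=8), facing East

Answer: Final position: (x=10, y=8), facing East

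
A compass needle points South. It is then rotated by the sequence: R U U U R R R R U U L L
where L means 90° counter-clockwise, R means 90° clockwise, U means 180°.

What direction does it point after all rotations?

Start: South
  R (right (90° clockwise)) -> West
  U (U-turn (180°)) -> East
  U (U-turn (180°)) -> West
  U (U-turn (180°)) -> East
  R (right (90° clockwise)) -> South
  R (right (90° clockwise)) -> West
  R (right (90° clockwise)) -> North
  R (right (90° clockwise)) -> East
  U (U-turn (180°)) -> West
  U (U-turn (180°)) -> East
  L (left (90° counter-clockwise)) -> North
  L (left (90° counter-clockwise)) -> West
Final: West

Answer: Final heading: West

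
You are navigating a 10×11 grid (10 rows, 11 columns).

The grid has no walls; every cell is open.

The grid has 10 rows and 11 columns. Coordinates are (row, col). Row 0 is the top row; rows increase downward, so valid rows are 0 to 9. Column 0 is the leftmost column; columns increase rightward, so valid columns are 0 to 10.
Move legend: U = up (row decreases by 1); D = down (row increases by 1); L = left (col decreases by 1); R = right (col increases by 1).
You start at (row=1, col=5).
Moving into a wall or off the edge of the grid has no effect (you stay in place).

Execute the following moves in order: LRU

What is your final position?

Answer: Final position: (row=0, col=5)

Derivation:
Start: (row=1, col=5)
  L (left): (row=1, col=5) -> (row=1, col=4)
  R (right): (row=1, col=4) -> (row=1, col=5)
  U (up): (row=1, col=5) -> (row=0, col=5)
Final: (row=0, col=5)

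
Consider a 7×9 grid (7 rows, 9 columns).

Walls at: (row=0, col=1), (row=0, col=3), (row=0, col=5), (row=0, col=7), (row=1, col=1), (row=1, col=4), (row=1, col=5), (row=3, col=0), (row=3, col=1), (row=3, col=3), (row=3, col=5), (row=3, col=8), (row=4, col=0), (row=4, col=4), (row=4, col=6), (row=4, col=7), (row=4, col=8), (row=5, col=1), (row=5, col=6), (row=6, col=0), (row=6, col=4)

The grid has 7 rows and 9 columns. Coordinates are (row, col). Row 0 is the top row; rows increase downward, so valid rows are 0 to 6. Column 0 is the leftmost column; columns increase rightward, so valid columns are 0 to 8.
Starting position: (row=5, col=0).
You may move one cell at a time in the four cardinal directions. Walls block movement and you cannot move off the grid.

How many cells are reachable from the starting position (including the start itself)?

BFS flood-fill from (row=5, col=0):
  Distance 0: (row=5, col=0)
Total reachable: 1 (grid has 42 open cells total)

Answer: Reachable cells: 1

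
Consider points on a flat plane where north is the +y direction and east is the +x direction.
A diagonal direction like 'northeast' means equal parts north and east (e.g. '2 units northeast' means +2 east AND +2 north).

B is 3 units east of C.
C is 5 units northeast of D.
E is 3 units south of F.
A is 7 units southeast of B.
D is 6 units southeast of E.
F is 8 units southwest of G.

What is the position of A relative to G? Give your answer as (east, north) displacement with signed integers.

Place G at the origin (east=0, north=0).
  F is 8 units southwest of G: delta (east=-8, north=-8); F at (east=-8, north=-8).
  E is 3 units south of F: delta (east=+0, north=-3); E at (east=-8, north=-11).
  D is 6 units southeast of E: delta (east=+6, north=-6); D at (east=-2, north=-17).
  C is 5 units northeast of D: delta (east=+5, north=+5); C at (east=3, north=-12).
  B is 3 units east of C: delta (east=+3, north=+0); B at (east=6, north=-12).
  A is 7 units southeast of B: delta (east=+7, north=-7); A at (east=13, north=-19).
Therefore A relative to G: (east=13, north=-19).

Answer: A is at (east=13, north=-19) relative to G.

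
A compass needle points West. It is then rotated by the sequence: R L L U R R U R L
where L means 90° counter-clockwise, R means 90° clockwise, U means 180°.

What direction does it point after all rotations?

Start: West
  R (right (90° clockwise)) -> North
  L (left (90° counter-clockwise)) -> West
  L (left (90° counter-clockwise)) -> South
  U (U-turn (180°)) -> North
  R (right (90° clockwise)) -> East
  R (right (90° clockwise)) -> South
  U (U-turn (180°)) -> North
  R (right (90° clockwise)) -> East
  L (left (90° counter-clockwise)) -> North
Final: North

Answer: Final heading: North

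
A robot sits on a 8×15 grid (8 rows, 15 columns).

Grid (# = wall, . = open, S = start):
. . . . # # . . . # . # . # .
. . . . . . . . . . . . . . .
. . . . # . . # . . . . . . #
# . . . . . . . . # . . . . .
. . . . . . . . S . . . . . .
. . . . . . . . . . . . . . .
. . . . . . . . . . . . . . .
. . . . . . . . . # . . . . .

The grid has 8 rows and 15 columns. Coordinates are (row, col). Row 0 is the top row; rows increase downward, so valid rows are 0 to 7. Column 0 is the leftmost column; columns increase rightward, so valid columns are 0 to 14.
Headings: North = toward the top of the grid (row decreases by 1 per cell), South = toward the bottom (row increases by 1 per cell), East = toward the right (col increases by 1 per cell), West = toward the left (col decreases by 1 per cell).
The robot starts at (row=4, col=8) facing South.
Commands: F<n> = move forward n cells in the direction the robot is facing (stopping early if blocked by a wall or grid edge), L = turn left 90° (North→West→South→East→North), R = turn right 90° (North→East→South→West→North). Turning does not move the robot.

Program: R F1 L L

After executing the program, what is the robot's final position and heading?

Start: (row=4, col=8), facing South
  R: turn right, now facing West
  F1: move forward 1, now at (row=4, col=7)
  L: turn left, now facing South
  L: turn left, now facing East
Final: (row=4, col=7), facing East

Answer: Final position: (row=4, col=7), facing East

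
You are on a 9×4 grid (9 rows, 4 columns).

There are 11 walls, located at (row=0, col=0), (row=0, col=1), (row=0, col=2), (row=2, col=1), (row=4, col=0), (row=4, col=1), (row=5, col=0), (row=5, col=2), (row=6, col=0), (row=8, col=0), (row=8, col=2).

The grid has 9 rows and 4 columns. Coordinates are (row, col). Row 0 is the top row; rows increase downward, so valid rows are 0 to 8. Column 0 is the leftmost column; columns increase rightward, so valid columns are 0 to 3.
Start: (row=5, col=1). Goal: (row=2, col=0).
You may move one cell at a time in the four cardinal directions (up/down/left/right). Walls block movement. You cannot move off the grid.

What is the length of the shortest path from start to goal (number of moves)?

BFS from (row=5, col=1) until reaching (row=2, col=0):
  Distance 0: (row=5, col=1)
  Distance 1: (row=6, col=1)
  Distance 2: (row=6, col=2), (row=7, col=1)
  Distance 3: (row=6, col=3), (row=7, col=0), (row=7, col=2), (row=8, col=1)
  Distance 4: (row=5, col=3), (row=7, col=3)
  Distance 5: (row=4, col=3), (row=8, col=3)
  Distance 6: (row=3, col=3), (row=4, col=2)
  Distance 7: (row=2, col=3), (row=3, col=2)
  Distance 8: (row=1, col=3), (row=2, col=2), (row=3, col=1)
  Distance 9: (row=0, col=3), (row=1, col=2), (row=3, col=0)
  Distance 10: (row=1, col=1), (row=2, col=0)  <- goal reached here
One shortest path (10 moves): (row=5, col=1) -> (row=6, col=1) -> (row=6, col=2) -> (row=6, col=3) -> (row=5, col=3) -> (row=4, col=3) -> (row=4, col=2) -> (row=3, col=2) -> (row=3, col=1) -> (row=3, col=0) -> (row=2, col=0)

Answer: Shortest path length: 10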